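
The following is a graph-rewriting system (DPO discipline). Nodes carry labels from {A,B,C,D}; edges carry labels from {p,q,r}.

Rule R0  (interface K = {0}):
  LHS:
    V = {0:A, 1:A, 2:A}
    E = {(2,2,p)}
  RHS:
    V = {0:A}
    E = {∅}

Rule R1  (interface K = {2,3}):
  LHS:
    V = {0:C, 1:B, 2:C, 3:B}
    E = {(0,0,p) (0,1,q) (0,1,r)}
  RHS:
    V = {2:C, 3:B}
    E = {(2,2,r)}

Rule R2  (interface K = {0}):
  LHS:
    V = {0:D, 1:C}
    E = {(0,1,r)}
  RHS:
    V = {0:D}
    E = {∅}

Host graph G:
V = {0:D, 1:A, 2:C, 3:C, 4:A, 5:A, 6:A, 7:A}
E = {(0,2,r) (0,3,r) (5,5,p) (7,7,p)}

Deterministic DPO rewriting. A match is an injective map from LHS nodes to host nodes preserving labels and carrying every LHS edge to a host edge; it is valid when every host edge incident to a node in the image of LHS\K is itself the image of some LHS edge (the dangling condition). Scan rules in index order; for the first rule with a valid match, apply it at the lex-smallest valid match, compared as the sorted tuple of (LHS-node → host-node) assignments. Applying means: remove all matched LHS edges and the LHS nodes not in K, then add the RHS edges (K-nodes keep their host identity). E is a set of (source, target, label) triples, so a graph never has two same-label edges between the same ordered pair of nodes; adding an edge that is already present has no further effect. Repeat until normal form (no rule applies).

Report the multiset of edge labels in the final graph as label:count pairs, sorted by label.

[0] host  ⇒  8 nodes, 4 edges  {0-r->2 0-r->3 5-p->5 7-p->7}
[1] R0 @ {0↦1, 1↦4, 2↦5}  ⇒  6 nodes, 3 edges  {0-r->2 0-r->3 7-p->7}
[2] R0 @ {0↦1, 1↦6, 2↦7}  ⇒  4 nodes, 2 edges  {0-r->2 0-r->3}
[3] R2 @ {0↦0, 1↦2}  ⇒  3 nodes, 1 edges  {0-r->3}
[4] R2 @ {0↦0, 1↦3}  ⇒  2 nodes, 0 edges  {∅}
final graph: no rule applies after step 4
NF edges: []

Answer: (no edges)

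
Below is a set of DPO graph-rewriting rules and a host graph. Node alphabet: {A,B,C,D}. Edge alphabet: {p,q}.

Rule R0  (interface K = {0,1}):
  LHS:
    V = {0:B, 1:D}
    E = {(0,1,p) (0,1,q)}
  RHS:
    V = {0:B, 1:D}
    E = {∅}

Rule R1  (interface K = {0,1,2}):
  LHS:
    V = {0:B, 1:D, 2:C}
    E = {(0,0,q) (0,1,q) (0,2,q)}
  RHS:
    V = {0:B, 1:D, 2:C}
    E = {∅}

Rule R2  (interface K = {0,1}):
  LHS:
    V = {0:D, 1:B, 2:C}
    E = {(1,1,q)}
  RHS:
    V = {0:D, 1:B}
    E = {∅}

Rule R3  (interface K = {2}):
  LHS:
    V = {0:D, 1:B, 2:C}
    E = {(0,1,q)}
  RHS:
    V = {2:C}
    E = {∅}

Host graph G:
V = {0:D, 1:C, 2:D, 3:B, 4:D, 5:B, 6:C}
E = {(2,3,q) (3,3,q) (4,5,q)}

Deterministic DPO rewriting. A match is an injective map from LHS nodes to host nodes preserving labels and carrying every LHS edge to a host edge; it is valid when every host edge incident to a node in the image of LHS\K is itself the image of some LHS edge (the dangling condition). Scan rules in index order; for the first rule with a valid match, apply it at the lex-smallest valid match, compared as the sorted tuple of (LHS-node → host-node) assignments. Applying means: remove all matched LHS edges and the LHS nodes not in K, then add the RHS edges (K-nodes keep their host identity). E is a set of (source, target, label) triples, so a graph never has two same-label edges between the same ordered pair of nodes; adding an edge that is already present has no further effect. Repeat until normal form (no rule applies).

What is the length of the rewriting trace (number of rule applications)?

initial: |V|=7 |E|=3  E = 2-q->3 3-q->3 4-q->5
step 1: apply R2 at {0↦0, 1↦3, 2↦1}  → |V|=6 |E|=2  E = 2-q->3 4-q->5
step 2: apply R3 at {0↦2, 1↦3, 2↦6}  → |V|=4 |E|=1  E = 4-q->5
step 3: apply R3 at {0↦4, 1↦5, 2↦6}  → |V|=2 |E|=0  E = ∅
final graph: no rule applies after step 3

Answer: 3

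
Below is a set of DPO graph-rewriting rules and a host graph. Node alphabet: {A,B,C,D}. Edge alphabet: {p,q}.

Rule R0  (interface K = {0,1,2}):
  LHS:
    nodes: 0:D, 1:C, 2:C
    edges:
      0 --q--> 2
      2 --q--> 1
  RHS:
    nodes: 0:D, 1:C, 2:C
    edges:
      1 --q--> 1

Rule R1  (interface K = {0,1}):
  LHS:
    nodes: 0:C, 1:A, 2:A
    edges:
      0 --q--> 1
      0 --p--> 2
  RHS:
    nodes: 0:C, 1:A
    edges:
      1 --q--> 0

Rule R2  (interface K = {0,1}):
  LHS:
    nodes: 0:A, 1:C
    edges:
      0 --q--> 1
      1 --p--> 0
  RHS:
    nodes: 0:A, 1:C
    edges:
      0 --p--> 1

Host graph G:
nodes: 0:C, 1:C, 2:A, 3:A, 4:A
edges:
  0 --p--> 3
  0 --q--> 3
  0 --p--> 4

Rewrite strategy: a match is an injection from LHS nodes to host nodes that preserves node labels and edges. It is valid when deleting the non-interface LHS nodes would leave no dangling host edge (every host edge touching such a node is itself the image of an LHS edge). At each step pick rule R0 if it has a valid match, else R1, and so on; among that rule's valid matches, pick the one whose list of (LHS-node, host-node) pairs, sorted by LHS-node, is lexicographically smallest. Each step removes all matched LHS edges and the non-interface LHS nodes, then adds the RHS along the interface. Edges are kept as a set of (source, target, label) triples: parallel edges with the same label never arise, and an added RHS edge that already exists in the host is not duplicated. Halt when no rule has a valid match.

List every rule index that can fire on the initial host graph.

Answer: [R1]

Derivation:
R0: no valid match — LHS pattern not found
R1: 1 valid match — {0↦0, 1↦3, 2↦4}
R2: no valid match — LHS pattern not found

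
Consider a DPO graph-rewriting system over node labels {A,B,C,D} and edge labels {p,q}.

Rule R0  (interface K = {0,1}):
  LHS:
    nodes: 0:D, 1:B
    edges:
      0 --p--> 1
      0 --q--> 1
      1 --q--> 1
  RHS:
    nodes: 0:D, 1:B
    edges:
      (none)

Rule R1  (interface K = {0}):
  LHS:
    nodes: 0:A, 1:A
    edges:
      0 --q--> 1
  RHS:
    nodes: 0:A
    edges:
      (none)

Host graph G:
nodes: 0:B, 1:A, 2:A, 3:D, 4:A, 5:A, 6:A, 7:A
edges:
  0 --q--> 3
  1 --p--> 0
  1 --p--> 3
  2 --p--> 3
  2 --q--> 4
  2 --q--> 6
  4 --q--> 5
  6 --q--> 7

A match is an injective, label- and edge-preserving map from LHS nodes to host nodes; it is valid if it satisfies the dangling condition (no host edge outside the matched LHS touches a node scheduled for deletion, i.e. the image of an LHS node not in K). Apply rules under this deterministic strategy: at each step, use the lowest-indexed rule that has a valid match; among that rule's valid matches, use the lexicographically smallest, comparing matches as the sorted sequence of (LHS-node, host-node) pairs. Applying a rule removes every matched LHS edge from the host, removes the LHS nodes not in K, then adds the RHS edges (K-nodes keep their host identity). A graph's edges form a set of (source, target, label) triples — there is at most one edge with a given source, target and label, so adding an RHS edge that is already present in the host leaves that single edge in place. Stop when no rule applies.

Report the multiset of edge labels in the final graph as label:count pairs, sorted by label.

Answer: p:3 q:1

Rewrite trace:
initial: |V|=8 |E|=8  E = 0-q->3 1-p->0 1-p->3 2-p->3 2-q->4 2-q->6 4-q->5 6-q->7
step 1: apply R1 at {0↦4, 1↦5}  → |V|=7 |E|=7  E = 0-q->3 1-p->0 1-p->3 2-p->3 2-q->4 2-q->6 6-q->7
step 2: apply R1 at {0↦2, 1↦4}  → |V|=6 |E|=6  E = 0-q->3 1-p->0 1-p->3 2-p->3 2-q->6 6-q->7
step 3: apply R1 at {0↦6, 1↦7}  → |V|=5 |E|=5  E = 0-q->3 1-p->0 1-p->3 2-p->3 2-q->6
step 4: apply R1 at {0↦2, 1↦6}  → |V|=4 |E|=4  E = 0-q->3 1-p->0 1-p->3 2-p->3
halt: no rule applies after step 4
NF edges: [(0, 3, 'q'), (1, 0, 'p'), (1, 3, 'p'), (2, 3, 'p')]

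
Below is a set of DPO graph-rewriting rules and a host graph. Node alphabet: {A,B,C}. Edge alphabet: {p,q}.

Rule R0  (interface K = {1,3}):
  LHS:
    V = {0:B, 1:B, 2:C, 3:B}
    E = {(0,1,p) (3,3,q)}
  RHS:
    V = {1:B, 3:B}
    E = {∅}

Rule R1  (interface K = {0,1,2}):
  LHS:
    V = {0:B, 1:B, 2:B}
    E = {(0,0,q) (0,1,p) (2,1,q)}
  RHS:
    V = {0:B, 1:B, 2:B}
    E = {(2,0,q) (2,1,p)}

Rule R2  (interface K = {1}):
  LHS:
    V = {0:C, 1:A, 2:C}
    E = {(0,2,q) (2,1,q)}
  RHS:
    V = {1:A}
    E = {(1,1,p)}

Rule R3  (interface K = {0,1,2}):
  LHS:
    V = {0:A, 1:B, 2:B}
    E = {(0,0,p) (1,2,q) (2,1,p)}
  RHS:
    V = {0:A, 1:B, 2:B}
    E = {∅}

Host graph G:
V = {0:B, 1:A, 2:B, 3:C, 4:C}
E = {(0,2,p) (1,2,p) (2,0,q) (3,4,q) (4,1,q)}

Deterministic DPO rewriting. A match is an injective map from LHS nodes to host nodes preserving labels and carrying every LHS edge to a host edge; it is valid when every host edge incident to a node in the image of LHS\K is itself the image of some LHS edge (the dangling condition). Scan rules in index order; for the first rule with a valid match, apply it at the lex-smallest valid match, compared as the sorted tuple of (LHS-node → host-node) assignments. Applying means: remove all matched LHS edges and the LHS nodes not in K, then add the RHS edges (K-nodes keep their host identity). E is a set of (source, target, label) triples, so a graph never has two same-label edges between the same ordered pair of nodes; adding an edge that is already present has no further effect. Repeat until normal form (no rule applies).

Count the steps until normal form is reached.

initial: |V|=5 |E|=5  E = 0-p->2 1-p->2 2-q->0 3-q->4 4-q->1
step 1: apply R2 at {0↦3, 1↦1, 2↦4}  → |V|=3 |E|=4  E = 0-p->2 1-p->1 1-p->2 2-q->0
step 2: apply R3 at {0↦1, 1↦2, 2↦0}  → |V|=3 |E|=1  E = 1-p->2
halt: no rule applies after step 2

Answer: 2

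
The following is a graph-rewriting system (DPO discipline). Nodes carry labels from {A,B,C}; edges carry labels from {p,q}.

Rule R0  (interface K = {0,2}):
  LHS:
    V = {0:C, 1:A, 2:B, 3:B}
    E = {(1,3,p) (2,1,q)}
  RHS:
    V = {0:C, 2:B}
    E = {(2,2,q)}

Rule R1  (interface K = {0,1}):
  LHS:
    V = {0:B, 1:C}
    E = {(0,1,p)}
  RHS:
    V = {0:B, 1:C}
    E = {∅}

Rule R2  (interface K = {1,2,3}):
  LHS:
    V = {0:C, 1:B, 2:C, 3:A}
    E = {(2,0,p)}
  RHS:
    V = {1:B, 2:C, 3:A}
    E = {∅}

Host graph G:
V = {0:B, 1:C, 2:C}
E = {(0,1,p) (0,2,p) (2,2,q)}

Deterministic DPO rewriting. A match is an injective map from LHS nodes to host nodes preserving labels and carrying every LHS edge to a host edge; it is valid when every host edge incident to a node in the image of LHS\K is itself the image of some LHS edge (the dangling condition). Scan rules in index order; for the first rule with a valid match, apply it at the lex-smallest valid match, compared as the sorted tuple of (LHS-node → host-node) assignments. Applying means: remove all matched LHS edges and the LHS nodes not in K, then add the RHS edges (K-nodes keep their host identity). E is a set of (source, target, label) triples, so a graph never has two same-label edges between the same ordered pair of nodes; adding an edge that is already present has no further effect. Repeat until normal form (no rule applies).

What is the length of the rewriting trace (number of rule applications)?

start.  V:3 E:3  edges: 0-p->1 0-p->2 2-q->2
1. fire R1 via {0↦0, 1↦1}  →  V:3 E:2  edges: 0-p->2 2-q->2
2. fire R1 via {0↦0, 1↦2}  →  V:3 E:1  edges: 2-q->2
normal form: no rule applies after step 2

Answer: 2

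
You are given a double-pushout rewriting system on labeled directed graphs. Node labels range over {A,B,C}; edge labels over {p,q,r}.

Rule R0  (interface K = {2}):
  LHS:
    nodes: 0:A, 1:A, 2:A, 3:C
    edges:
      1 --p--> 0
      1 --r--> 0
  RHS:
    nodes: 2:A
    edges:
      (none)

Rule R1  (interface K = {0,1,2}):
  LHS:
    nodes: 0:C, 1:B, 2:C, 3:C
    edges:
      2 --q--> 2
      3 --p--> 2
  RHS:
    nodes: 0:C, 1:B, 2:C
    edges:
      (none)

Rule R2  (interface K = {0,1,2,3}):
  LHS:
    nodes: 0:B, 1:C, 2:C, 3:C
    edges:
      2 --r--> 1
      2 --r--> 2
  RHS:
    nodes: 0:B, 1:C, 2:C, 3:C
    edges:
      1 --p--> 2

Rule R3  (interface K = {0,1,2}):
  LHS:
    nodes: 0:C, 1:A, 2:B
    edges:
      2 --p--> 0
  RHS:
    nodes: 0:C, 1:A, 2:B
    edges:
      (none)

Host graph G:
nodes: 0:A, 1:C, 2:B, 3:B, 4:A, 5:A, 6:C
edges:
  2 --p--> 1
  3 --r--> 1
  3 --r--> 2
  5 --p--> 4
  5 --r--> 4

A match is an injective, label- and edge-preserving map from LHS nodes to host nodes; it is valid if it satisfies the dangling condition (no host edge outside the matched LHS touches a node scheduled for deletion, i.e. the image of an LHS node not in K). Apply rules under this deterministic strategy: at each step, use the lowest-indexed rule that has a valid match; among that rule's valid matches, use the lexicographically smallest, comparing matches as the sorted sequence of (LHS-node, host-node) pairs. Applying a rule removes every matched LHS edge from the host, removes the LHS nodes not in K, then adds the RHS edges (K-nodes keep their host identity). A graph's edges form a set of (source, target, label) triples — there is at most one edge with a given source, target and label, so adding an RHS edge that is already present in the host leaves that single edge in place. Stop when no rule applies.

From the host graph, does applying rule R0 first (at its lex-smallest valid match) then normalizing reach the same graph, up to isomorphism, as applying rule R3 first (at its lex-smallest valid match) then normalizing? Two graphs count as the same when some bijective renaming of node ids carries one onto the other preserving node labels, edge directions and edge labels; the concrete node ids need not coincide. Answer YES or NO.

Answer: YES

Derivation:
branch R0-first: apply at {0↦4, 1↦5, 2↦0, 3↦6} → |E|=3, then 1 more step(s) → NF |V|=4 |E|=2 V={0:A, 1:C, 2:B, 3:B} E=3-r->1 3-r->2
branch R3-first: apply at {0↦1, 1↦0, 2↦2} → |E|=4, then 1 more step(s) → NF |V|=4 |E|=2 V={0:A, 1:C, 2:B, 3:B} E=3-r->1 3-r->2
graphs isomorphic (equal up to label-preserving node renaming)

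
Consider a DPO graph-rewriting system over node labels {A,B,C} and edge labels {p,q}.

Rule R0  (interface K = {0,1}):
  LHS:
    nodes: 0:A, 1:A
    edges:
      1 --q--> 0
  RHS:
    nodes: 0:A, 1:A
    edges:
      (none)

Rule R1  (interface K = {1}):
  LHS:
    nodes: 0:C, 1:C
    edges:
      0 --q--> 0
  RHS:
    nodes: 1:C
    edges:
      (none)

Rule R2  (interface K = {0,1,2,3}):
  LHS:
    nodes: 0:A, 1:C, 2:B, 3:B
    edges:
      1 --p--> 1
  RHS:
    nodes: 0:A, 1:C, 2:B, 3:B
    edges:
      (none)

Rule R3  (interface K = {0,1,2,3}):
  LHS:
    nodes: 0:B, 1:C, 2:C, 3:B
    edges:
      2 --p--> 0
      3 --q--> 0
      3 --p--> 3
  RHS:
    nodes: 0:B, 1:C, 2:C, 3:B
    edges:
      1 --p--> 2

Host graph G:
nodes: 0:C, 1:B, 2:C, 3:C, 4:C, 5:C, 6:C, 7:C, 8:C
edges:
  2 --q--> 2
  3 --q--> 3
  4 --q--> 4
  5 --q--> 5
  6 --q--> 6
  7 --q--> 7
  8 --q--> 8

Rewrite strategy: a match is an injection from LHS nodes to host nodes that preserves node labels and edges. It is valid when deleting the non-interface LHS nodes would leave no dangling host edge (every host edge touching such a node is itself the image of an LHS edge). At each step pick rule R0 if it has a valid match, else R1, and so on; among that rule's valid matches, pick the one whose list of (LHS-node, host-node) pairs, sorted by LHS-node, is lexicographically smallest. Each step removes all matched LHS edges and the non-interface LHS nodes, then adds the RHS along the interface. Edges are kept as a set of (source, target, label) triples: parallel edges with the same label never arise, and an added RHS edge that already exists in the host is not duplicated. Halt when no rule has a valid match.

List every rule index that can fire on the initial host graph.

Answer: [R1]

Derivation:
R0: no valid match — LHS pattern not found
R1: 49 valid matches — {0↦2, 1↦0}, {0↦2, 1↦3}, {0↦2, 1↦4} (+46 more)
R2: no valid match — LHS pattern not found
R3: no valid match — LHS pattern not found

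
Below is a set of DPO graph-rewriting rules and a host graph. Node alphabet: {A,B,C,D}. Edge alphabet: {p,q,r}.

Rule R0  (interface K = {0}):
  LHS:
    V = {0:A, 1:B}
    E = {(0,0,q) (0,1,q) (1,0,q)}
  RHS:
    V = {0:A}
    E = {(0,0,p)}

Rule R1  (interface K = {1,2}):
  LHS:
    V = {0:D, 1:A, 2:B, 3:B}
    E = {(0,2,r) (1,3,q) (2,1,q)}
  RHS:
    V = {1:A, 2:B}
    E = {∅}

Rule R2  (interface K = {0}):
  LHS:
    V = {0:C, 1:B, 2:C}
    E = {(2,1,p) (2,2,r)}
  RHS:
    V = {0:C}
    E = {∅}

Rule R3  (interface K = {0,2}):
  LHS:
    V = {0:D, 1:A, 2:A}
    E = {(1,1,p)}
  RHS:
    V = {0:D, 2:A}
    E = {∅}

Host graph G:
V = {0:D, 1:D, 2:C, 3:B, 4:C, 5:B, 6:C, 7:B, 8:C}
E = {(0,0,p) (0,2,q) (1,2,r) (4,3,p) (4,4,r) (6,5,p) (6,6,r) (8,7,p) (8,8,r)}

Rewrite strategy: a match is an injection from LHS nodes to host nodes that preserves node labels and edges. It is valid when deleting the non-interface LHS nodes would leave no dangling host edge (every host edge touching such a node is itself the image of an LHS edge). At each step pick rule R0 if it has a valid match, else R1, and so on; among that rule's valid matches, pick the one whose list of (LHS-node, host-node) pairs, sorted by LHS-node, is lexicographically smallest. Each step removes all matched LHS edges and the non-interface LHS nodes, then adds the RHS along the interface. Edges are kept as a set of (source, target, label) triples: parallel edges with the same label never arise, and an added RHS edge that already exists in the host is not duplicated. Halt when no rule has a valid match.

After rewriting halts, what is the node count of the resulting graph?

Answer: 3

Steps:
start.  V:9 E:9  edges: 0-p->0 0-q->2 1-r->2 4-p->3 4-r->4 6-p->5 6-r->6 8-p->7 8-r->8
1. fire R2 via {0↦2, 1↦3, 2↦4}  →  V:7 E:7  edges: 0-p->0 0-q->2 1-r->2 6-p->5 6-r->6 8-p->7 8-r->8
2. fire R2 via {0↦2, 1↦5, 2↦6}  →  V:5 E:5  edges: 0-p->0 0-q->2 1-r->2 8-p->7 8-r->8
3. fire R2 via {0↦2, 1↦7, 2↦8}  →  V:3 E:3  edges: 0-p->0 0-q->2 1-r->2
halt: no rule applies after step 3
NF nodes: {0:D, 1:D, 2:C}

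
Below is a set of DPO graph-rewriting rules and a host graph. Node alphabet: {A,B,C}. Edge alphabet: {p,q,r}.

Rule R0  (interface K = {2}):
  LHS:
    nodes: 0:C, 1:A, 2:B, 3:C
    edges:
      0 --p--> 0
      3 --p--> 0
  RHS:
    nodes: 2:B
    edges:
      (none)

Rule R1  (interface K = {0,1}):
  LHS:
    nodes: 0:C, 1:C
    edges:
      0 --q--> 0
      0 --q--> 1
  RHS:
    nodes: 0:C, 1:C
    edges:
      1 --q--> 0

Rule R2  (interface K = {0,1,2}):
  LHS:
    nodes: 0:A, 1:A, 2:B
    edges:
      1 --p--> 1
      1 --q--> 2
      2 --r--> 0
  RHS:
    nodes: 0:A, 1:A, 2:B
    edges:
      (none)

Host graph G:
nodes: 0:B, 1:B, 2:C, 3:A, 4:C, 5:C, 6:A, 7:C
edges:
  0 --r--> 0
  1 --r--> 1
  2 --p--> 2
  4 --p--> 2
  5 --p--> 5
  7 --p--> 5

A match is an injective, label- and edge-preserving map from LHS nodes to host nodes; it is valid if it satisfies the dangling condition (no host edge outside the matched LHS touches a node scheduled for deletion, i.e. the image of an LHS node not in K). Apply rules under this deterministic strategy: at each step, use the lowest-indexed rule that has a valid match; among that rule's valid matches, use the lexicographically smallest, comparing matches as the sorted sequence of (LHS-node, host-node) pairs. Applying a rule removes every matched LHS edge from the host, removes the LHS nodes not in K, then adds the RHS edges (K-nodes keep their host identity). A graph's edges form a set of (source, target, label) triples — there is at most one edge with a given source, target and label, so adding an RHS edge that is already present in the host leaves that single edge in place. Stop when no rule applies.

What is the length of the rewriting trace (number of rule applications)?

Answer: 2

Rewrite trace:
[0] host  ⇒  8 nodes, 6 edges  {0-r->0 1-r->1 2-p->2 4-p->2 5-p->5 7-p->5}
[1] R0 @ {0↦2, 1↦3, 2↦0, 3↦4}  ⇒  5 nodes, 4 edges  {0-r->0 1-r->1 5-p->5 7-p->5}
[2] R0 @ {0↦5, 1↦6, 2↦0, 3↦7}  ⇒  2 nodes, 2 edges  {0-r->0 1-r->1}
halt: no rule applies after step 2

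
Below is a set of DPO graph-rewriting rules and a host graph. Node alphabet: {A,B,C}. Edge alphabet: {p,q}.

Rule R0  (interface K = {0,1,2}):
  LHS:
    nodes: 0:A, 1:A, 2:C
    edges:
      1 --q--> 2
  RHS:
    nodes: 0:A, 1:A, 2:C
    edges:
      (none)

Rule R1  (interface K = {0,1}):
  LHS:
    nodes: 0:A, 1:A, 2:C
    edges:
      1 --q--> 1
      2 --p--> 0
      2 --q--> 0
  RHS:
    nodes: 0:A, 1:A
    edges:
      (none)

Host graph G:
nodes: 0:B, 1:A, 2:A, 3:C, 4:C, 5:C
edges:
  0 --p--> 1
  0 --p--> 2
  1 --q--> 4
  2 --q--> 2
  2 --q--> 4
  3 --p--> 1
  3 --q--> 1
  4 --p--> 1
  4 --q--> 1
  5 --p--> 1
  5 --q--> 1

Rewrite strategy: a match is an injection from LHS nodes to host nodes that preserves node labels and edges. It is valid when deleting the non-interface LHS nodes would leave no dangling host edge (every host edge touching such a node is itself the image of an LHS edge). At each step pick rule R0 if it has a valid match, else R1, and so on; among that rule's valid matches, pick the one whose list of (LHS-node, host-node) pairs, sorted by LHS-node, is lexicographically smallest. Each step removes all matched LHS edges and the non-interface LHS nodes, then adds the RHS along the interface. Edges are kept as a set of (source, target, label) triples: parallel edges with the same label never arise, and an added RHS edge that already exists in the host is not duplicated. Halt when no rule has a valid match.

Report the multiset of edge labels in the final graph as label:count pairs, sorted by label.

start.  V:6 E:11  edges: 0-p->1 0-p->2 1-q->4 2-q->2 2-q->4 3-p->1 3-q->1 4-p->1 4-q->1 5-p->1 5-q->1
1. fire R0 via {0↦1, 1↦2, 2↦4}  →  V:6 E:10  edges: 0-p->1 0-p->2 1-q->4 2-q->2 3-p->1 3-q->1 4-p->1 4-q->1 5-p->1 5-q->1
2. fire R0 via {0↦2, 1↦1, 2↦4}  →  V:6 E:9  edges: 0-p->1 0-p->2 2-q->2 3-p->1 3-q->1 4-p->1 4-q->1 5-p->1 5-q->1
3. fire R1 via {0↦1, 1↦2, 2↦3}  →  V:5 E:6  edges: 0-p->1 0-p->2 4-p->1 4-q->1 5-p->1 5-q->1
halt: no rule applies after step 3
NF edges: [(0, 1, 'p'), (0, 2, 'p'), (4, 1, 'p'), (4, 1, 'q'), (5, 1, 'p'), (5, 1, 'q')]

Answer: p:4 q:2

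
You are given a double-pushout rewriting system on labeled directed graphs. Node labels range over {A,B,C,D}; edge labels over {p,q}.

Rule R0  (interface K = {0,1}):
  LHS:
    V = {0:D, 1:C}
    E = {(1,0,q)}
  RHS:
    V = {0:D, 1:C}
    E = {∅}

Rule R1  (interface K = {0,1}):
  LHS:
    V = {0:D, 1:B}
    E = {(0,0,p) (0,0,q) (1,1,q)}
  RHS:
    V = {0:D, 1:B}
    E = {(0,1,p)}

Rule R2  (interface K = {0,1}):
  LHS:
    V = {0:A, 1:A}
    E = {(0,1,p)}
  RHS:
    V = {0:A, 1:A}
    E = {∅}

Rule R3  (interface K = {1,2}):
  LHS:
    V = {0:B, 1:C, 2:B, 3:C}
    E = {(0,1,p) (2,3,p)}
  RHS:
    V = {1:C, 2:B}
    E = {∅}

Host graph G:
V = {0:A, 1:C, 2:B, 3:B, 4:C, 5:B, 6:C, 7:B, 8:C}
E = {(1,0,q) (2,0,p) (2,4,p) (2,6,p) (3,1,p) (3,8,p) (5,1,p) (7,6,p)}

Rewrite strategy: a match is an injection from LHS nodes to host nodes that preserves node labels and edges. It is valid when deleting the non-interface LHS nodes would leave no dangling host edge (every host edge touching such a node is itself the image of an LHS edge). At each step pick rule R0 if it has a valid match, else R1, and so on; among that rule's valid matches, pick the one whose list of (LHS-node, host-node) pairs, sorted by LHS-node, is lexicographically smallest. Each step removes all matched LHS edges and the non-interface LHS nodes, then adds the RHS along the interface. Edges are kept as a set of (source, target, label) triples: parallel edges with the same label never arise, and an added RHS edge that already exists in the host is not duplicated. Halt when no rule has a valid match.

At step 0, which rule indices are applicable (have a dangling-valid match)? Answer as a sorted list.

R0: no valid match — LHS pattern not found
R1: no valid match — LHS pattern not found
R2: no valid match — LHS pattern not found
R3: 4 valid matches — {0↦5, 1↦1, 2↦2, 3↦4}, {0↦5, 1↦1, 2↦3, 3↦8}, {0↦7, 1↦6, 2↦2, 3↦4} (+1 more)

Answer: [R3]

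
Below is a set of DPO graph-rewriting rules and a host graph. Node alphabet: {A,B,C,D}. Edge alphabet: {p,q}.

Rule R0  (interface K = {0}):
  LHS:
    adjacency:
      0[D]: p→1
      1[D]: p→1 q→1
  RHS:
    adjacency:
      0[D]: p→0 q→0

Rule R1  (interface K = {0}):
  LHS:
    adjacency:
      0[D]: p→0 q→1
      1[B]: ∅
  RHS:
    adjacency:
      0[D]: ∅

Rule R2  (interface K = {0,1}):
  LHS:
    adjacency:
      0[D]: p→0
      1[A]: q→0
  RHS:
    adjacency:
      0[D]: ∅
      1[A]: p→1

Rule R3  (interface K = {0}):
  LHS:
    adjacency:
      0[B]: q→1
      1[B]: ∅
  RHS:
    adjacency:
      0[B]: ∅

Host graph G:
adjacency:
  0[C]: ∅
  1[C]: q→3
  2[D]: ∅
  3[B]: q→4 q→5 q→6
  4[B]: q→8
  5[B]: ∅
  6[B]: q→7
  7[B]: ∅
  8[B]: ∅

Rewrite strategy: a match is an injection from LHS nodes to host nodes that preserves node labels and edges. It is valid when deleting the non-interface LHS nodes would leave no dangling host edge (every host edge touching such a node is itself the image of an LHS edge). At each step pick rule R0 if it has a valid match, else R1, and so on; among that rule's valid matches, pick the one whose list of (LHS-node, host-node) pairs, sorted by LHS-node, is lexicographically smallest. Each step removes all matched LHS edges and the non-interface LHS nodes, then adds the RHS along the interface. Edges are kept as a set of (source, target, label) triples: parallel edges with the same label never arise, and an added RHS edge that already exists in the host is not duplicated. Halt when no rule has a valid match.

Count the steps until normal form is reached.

Answer: 5

Rewrite trace:
initial: |V|=9 |E|=6  E = 1-q->3 3-q->4 3-q->5 3-q->6 4-q->8 6-q->7
step 1: apply R3 at {0↦3, 1↦5}  → |V|=8 |E|=5  E = 1-q->3 3-q->4 3-q->6 4-q->8 6-q->7
step 2: apply R3 at {0↦4, 1↦8}  → |V|=7 |E|=4  E = 1-q->3 3-q->4 3-q->6 6-q->7
step 3: apply R3 at {0↦3, 1↦4}  → |V|=6 |E|=3  E = 1-q->3 3-q->6 6-q->7
step 4: apply R3 at {0↦6, 1↦7}  → |V|=5 |E|=2  E = 1-q->3 3-q->6
step 5: apply R3 at {0↦3, 1↦6}  → |V|=4 |E|=1  E = 1-q->3
final graph: no rule applies after step 5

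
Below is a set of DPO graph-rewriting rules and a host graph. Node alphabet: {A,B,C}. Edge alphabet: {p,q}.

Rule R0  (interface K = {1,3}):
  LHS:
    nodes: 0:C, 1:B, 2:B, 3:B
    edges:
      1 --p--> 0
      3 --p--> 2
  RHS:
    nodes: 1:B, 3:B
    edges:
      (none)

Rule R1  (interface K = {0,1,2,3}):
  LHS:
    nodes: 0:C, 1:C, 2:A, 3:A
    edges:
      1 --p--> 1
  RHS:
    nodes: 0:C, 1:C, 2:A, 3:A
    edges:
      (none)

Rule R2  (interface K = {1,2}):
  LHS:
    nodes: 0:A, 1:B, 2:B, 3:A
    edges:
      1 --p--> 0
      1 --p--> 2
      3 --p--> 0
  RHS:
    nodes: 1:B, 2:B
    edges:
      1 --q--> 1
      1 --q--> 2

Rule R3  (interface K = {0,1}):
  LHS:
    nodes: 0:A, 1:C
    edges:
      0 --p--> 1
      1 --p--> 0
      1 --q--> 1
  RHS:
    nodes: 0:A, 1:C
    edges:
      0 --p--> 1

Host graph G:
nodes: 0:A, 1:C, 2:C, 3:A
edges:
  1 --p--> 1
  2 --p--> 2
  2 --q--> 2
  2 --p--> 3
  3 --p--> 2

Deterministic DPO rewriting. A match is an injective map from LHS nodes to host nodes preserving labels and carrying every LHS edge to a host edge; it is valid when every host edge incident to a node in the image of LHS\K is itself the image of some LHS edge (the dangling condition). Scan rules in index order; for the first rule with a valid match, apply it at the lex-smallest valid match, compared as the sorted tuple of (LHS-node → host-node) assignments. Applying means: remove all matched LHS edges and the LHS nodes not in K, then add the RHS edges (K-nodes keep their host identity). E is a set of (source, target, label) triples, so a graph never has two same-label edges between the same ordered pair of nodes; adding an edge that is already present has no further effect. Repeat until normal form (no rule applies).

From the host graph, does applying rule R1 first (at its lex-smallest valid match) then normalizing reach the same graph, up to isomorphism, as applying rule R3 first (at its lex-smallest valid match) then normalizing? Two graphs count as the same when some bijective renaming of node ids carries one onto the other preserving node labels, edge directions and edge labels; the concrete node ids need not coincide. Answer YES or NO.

branch R1-first: apply at {0↦1, 1↦2, 2↦0, 3↦3} → |E|=4, then 2 more step(s) → NF |V|=4 |E|=1 V={0:A, 1:C, 2:C, 3:A} E=3-p->2
branch R3-first: apply at {0↦3, 1↦2} → |E|=3, then 2 more step(s) → NF |V|=4 |E|=1 V={0:A, 1:C, 2:C, 3:A} E=3-p->2
graphs isomorphic (equal up to label-preserving node renaming)

Answer: YES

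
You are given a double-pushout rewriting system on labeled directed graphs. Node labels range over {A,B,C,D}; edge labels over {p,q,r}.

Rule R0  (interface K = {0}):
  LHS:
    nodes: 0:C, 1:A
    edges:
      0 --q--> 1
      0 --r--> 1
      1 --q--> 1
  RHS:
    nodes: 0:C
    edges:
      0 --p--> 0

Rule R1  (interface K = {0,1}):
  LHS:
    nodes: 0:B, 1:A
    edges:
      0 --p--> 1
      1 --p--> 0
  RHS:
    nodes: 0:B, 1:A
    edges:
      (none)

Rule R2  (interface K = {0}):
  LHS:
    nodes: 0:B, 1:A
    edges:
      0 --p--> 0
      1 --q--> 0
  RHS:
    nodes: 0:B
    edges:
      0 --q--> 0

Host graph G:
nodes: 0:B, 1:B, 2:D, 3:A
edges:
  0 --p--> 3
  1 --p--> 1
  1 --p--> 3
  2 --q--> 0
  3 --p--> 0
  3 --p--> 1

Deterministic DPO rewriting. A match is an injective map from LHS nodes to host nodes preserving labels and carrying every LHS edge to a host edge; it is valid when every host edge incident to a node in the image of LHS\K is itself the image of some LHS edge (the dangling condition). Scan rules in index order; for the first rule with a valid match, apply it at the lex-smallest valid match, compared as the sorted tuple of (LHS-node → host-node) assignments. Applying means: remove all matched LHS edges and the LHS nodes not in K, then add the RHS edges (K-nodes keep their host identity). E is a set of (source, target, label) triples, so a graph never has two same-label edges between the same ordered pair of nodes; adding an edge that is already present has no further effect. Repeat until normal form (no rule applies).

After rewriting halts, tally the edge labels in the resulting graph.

initial: |V|=4 |E|=6  E = 0-p->3 1-p->1 1-p->3 2-q->0 3-p->0 3-p->1
step 1: apply R1 at {0↦0, 1↦3}  → |V|=4 |E|=4  E = 1-p->1 1-p->3 2-q->0 3-p->1
step 2: apply R1 at {0↦1, 1↦3}  → |V|=4 |E|=2  E = 1-p->1 2-q->0
normal form: no rule applies after step 2
NF edges: [(1, 1, 'p'), (2, 0, 'q')]

Answer: p:1 q:1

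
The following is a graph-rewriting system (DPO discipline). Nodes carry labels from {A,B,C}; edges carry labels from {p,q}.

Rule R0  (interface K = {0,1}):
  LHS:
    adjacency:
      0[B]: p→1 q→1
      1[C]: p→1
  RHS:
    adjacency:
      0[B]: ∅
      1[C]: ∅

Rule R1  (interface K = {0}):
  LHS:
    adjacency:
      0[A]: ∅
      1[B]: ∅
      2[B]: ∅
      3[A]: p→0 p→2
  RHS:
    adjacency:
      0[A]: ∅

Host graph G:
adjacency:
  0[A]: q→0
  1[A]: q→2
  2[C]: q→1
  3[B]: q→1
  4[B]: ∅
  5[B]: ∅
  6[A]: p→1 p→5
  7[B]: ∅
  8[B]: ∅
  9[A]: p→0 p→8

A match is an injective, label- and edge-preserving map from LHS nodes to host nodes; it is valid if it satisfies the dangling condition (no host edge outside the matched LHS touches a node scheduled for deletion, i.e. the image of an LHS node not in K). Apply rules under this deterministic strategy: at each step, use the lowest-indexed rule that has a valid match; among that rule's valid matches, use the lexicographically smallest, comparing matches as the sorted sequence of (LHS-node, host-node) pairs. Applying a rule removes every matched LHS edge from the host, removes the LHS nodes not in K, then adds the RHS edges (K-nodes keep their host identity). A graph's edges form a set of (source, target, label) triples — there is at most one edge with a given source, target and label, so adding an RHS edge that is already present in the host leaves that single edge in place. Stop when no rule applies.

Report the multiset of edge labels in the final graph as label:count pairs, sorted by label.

Answer: q:4

Rewrite trace:
[0] host  ⇒  10 nodes, 8 edges  {0-q->0 1-q->2 2-q->1 3-q->1 6-p->1 6-p->5 9-p->0 9-p->8}
[1] R1 @ {0↦0, 1↦4, 2↦8, 3↦9}  ⇒  7 nodes, 6 edges  {0-q->0 1-q->2 2-q->1 3-q->1 6-p->1 6-p->5}
[2] R1 @ {0↦1, 1↦7, 2↦5, 3↦6}  ⇒  4 nodes, 4 edges  {0-q->0 1-q->2 2-q->1 3-q->1}
final graph: no rule applies after step 2
NF edges: [(0, 0, 'q'), (1, 2, 'q'), (2, 1, 'q'), (3, 1, 'q')]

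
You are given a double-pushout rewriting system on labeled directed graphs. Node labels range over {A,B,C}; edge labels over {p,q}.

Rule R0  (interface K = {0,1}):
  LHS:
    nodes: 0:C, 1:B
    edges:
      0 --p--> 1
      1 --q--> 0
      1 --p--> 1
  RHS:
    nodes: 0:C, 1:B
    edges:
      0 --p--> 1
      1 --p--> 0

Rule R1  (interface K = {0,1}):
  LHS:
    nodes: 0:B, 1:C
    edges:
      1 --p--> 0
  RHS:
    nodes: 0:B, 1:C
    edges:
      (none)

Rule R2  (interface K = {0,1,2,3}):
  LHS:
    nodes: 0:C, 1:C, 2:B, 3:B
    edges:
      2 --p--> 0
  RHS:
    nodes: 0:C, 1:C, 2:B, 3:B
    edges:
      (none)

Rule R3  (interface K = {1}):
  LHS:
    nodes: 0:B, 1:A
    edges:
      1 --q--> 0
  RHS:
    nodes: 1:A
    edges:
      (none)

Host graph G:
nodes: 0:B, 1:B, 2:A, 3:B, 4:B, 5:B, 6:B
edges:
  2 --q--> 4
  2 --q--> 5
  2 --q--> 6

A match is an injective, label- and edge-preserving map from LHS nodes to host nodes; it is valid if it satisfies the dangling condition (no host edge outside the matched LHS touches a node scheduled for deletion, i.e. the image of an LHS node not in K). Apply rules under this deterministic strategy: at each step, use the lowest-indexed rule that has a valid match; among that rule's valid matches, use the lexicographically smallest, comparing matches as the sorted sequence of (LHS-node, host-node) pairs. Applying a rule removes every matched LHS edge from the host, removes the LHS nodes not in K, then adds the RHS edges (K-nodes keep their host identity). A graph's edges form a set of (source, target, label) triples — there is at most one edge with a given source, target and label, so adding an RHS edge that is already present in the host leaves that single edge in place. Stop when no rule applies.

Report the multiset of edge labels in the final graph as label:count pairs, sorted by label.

start.  V:7 E:3  edges: 2-q->4 2-q->5 2-q->6
1. fire R3 via {0↦4, 1↦2}  →  V:6 E:2  edges: 2-q->5 2-q->6
2. fire R3 via {0↦5, 1↦2}  →  V:5 E:1  edges: 2-q->6
3. fire R3 via {0↦6, 1↦2}  →  V:4 E:0  edges: ∅
final graph: no rule applies after step 3
NF edges: []

Answer: (no edges)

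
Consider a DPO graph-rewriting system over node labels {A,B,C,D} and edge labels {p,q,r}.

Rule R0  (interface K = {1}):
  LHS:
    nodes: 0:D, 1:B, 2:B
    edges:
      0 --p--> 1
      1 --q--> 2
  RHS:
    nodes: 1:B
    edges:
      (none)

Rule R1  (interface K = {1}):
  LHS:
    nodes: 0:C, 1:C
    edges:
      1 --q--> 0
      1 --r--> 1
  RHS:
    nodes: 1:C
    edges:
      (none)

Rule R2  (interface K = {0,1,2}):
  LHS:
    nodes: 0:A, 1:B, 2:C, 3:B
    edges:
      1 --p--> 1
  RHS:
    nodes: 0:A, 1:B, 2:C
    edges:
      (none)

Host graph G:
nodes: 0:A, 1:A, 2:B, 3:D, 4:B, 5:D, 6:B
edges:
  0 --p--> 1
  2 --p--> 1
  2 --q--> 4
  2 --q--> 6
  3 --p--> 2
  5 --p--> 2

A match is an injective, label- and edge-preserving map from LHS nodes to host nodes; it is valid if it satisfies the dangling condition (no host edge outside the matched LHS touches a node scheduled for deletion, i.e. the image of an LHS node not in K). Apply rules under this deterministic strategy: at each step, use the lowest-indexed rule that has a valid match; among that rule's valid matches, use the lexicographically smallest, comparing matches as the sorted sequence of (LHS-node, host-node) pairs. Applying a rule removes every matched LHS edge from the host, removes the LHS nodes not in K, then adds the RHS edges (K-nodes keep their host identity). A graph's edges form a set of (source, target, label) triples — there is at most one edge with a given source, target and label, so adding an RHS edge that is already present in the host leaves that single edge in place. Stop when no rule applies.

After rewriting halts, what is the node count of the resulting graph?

Answer: 3

Steps:
[0] host  ⇒  7 nodes, 6 edges  {0-p->1 2-p->1 2-q->4 2-q->6 3-p->2 5-p->2}
[1] R0 @ {0↦3, 1↦2, 2↦4}  ⇒  5 nodes, 4 edges  {0-p->1 2-p->1 2-q->6 5-p->2}
[2] R0 @ {0↦5, 1↦2, 2↦6}  ⇒  3 nodes, 2 edges  {0-p->1 2-p->1}
halt: no rule applies after step 2
NF nodes: {0:A, 1:A, 2:B}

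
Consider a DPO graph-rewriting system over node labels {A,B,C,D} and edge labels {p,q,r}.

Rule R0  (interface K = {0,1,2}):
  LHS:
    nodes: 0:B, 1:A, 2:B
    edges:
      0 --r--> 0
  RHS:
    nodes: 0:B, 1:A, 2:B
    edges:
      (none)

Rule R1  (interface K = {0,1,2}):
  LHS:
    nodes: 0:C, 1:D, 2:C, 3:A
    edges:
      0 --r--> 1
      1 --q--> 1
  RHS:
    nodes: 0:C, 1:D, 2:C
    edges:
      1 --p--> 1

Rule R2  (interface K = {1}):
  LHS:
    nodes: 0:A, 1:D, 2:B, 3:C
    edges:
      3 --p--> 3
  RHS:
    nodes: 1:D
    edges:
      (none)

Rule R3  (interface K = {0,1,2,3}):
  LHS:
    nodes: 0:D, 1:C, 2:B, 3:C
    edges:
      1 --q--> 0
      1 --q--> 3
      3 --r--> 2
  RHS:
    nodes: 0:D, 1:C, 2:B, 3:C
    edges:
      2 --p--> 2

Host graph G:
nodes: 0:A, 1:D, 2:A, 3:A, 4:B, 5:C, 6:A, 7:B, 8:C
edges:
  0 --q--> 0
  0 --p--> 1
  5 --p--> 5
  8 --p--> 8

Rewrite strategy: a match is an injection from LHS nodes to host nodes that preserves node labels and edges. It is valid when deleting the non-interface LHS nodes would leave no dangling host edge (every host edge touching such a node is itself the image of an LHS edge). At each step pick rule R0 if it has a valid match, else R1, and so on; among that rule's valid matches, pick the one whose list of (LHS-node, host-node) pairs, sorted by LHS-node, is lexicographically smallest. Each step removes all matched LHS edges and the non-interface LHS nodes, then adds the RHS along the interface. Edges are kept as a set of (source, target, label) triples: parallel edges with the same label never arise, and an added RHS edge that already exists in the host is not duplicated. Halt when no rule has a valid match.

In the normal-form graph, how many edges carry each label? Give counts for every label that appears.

start.  V:9 E:4  edges: 0-q->0 0-p->1 5-p->5 8-p->8
1. fire R2 via {0↦2, 1↦1, 2↦4, 3↦5}  →  V:6 E:3  edges: 0-q->0 0-p->1 8-p->8
2. fire R2 via {0↦3, 1↦1, 2↦7, 3↦8}  →  V:3 E:2  edges: 0-q->0 0-p->1
final graph: no rule applies after step 2
NF edges: [(0, 0, 'q'), (0, 1, 'p')]

Answer: p:1 q:1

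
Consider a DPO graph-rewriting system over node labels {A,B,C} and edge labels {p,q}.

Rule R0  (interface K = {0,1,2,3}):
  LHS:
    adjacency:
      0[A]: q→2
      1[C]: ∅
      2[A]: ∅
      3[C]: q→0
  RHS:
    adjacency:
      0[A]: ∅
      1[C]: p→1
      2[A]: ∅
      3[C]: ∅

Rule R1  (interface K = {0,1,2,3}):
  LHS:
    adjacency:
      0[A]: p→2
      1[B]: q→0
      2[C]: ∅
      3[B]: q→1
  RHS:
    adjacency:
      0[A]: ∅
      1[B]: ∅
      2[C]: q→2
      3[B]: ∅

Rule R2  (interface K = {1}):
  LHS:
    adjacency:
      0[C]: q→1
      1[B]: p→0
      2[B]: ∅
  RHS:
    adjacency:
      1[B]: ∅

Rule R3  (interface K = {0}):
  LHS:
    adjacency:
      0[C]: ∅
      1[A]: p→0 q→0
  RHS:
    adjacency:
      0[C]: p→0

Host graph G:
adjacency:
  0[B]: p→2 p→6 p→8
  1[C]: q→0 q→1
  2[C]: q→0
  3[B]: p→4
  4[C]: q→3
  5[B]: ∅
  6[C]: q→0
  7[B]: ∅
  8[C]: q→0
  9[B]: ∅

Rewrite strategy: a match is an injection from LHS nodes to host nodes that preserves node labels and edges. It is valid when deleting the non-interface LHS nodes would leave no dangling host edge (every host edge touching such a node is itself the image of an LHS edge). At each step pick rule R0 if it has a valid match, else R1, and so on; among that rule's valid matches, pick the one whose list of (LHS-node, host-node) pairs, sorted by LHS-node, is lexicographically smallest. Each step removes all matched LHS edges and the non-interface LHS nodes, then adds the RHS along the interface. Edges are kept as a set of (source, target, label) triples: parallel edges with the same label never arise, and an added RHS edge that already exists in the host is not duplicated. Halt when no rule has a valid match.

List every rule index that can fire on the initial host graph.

Answer: [R2]

Rewrite trace:
R0: no valid match — LHS pattern not found
R1: no valid match — LHS pattern not found
R2: 12 valid matches — {0↦2, 1↦0, 2↦5}, {0↦2, 1↦0, 2↦7}, {0↦2, 1↦0, 2↦9} (+9 more)
R3: no valid match — LHS pattern not found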